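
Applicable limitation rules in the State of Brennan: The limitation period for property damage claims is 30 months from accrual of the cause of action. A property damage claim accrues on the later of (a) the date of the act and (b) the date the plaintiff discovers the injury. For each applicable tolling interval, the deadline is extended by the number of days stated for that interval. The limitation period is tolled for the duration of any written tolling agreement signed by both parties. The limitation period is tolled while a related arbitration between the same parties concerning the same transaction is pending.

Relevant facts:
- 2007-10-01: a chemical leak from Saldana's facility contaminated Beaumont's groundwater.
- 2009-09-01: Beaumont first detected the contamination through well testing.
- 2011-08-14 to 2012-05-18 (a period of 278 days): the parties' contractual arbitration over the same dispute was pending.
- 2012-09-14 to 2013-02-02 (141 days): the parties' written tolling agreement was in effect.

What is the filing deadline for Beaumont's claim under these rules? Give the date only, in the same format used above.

The claim accrued on 2009-09-01 — the later of the 2007-10-01 act and the 2009-09-01 discovery.
30 months from 2009-09-01 is 2012-03-01.
The pending related arbitration from 2011-08-14 to 2012-05-18 tolled the period for 278 days, extending the deadline to 2012-12-04.
Because the written tolling agreement ran from 2012-09-14 to 2013-02-02, the deadline is extended by 141 days to 2013-04-24.

2013-04-24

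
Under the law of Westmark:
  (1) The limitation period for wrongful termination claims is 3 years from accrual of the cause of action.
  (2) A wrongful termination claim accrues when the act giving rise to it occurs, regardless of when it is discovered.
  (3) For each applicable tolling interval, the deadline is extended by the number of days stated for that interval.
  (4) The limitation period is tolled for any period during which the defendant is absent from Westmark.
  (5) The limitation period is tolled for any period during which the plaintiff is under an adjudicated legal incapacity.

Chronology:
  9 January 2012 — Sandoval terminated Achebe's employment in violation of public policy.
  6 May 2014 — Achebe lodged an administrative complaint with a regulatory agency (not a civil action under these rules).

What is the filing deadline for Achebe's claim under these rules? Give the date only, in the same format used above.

The claim accrued on 9 January 2012, when the wrongful act occurred.
3 years from 9 January 2012 is 9 January 2015.
The other events in the timeline have no effect on the limitation period under the stated rules.

9 January 2015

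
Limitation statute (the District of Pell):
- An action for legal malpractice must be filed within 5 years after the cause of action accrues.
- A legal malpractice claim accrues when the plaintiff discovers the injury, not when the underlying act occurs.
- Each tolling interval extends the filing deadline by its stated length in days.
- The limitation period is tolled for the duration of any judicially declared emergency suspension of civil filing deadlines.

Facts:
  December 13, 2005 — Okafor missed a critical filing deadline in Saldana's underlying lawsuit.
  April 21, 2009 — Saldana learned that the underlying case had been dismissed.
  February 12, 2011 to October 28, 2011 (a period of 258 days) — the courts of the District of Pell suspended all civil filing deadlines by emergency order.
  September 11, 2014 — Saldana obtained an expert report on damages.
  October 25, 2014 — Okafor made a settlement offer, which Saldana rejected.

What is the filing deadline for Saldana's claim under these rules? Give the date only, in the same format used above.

The claim did not accrue until Saldana discovered the injury on April 21, 2009; the December 13, 2005 act date does not start the clock under the stated rule.
The untolled deadline — 5 years after April 21, 2009 — is April 21, 2014.
The period was tolled for 258 days by the emergency suspension of filing deadlines (February 12, 2011 to October 28, 2011), pushing the deadline to January 4, 2015.
The other events in the timeline have no effect on the limitation period under the stated rules.

January 4, 2015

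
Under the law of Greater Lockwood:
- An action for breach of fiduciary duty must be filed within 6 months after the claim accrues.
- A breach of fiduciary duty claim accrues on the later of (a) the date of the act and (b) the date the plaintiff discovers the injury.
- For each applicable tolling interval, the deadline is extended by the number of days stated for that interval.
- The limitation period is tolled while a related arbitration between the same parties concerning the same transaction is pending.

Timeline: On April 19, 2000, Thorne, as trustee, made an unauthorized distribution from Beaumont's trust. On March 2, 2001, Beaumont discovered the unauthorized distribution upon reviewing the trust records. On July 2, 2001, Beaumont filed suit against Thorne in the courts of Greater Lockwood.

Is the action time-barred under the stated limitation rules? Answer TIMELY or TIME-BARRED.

Because discovery on March 2, 2001 post-dates the April 19, 2000 act, accrual under the later-of rule falls on March 2, 2001.
The untolled deadline — 6 months after March 2, 2001 — is September 2, 2001.
Beaumont filed on July 2, 2001, before the September 2, 2001 deadline, so the action is timely.

TIMELY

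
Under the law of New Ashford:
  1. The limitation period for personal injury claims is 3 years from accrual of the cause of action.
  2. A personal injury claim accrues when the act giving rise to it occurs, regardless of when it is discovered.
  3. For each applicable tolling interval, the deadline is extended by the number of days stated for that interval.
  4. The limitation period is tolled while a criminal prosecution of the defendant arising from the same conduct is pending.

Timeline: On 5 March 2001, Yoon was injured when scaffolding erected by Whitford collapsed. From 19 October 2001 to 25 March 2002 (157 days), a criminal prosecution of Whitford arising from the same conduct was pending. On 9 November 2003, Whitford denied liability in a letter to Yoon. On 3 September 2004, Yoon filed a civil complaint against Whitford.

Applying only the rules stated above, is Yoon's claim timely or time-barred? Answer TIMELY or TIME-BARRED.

The cause of action accrued on 5 March 2001, the date of the act.
The untolled deadline — 3 years after 5 March 2001 — is 5 March 2004.
Because the pending criminal prosecution ran from 19 October 2001 to 25 March 2002, the deadline is extended by 157 days to 9 August 2004.
None of the other events listed affects the running of the period under the stated rules.
Yoon filed on 3 September 2004, after the 9 August 2004 deadline, so the action is time-barred.

TIME-BARRED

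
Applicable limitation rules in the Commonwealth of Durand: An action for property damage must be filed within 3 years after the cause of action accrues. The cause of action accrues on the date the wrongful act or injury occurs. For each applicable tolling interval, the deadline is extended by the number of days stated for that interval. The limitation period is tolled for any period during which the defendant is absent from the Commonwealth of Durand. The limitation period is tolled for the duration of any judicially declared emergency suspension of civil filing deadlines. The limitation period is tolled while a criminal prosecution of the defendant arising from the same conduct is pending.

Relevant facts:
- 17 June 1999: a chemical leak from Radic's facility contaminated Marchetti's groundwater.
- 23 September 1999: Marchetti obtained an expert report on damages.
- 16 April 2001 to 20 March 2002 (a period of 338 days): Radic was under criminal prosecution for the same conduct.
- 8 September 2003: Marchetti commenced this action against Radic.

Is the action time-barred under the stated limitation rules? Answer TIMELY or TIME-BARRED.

TIME-BARRED

The limitation period began to run on 17 June 1999.
Adding the 3 years base period to 17 June 1999 gives a deadline of 17 June 2002, before any tolling.
Because the pending criminal prosecution ran from 16 April 2001 to 20 March 2002, the deadline is extended by 338 days to 21 May 2003.
Nothing else in the chronology tolls or restarts the period.
Filing on 8 September 2003 missed the 21 May 2003 deadline — the action is time-barred.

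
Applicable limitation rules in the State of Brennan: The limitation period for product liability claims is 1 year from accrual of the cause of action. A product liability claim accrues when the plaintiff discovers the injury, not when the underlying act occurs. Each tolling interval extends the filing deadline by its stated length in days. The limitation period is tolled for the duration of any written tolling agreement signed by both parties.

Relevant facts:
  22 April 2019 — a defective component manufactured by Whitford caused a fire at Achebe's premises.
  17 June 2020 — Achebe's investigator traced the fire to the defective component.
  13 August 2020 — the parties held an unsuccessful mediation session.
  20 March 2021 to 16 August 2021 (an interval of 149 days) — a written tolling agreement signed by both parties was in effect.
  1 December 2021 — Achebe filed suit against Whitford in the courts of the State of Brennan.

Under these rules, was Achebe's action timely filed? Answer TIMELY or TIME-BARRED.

TIME-BARRED

Under the discovery rule, the claim accrued on 17 June 2020, when Achebe discovered the injury — not on the 22 April 2019 date of the underlying act.
1 year from 17 June 2020 is 17 June 2021.
Because the written tolling agreement ran from 20 March 2021 to 16 August 2021, the deadline is extended by 149 days to 13 November 2021.
The other events in the timeline have no effect on the limitation period under the stated rules.
Achebe filed on 1 December 2021, after the 13 November 2021 deadline, so the action is time-barred.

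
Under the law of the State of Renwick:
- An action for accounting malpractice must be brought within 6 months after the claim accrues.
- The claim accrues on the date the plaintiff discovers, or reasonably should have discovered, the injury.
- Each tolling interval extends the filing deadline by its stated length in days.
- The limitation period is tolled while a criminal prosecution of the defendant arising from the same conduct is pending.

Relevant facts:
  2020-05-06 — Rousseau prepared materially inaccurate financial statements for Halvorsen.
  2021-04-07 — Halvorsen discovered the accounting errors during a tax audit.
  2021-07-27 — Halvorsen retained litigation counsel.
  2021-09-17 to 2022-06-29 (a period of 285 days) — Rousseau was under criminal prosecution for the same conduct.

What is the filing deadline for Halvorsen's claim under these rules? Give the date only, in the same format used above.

Accrual is tied to discovery, so the period began on 2021-04-07 rather than on 2020-05-06 when the act occurred.
The untolled deadline — 6 months after 2021-04-07 — is 2021-10-07.
The pending criminal prosecution from 2021-09-17 to 2022-06-29 tolled the period for 285 days, extending the deadline to 2022-07-19.
The other events in the timeline have no effect on the limitation period under the stated rules.

2022-07-19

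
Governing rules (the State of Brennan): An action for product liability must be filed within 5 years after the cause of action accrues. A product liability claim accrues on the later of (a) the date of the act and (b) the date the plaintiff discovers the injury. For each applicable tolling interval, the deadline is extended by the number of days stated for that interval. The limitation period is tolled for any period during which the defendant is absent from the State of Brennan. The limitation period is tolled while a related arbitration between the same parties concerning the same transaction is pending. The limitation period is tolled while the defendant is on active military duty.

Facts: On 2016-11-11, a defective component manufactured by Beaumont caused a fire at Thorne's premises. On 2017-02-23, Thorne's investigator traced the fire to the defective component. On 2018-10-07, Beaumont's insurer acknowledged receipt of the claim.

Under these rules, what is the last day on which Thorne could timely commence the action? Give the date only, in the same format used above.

The claim accrued on 2017-02-23 — the later of the 2016-11-11 act and the 2017-02-23 discovery.
The untolled deadline — 5 years after 2017-02-23 — is 2022-02-23.
None of the other events listed affects the running of the period under the stated rules.

2022-02-23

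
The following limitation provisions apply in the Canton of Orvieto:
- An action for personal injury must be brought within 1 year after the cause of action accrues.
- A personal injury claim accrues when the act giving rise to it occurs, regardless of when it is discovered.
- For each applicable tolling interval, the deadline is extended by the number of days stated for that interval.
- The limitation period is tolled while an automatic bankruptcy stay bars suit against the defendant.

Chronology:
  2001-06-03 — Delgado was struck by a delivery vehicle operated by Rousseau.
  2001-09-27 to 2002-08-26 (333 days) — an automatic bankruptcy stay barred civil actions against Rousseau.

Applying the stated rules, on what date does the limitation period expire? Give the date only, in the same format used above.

The cause of action accrued on 2001-06-03, the date of the act.
1 year from 2001-06-03 is 2002-06-03.
The period was tolled for 333 days by the automatic bankruptcy stay (2001-09-27 to 2002-08-26), pushing the deadline to 2003-05-02.

2003-05-02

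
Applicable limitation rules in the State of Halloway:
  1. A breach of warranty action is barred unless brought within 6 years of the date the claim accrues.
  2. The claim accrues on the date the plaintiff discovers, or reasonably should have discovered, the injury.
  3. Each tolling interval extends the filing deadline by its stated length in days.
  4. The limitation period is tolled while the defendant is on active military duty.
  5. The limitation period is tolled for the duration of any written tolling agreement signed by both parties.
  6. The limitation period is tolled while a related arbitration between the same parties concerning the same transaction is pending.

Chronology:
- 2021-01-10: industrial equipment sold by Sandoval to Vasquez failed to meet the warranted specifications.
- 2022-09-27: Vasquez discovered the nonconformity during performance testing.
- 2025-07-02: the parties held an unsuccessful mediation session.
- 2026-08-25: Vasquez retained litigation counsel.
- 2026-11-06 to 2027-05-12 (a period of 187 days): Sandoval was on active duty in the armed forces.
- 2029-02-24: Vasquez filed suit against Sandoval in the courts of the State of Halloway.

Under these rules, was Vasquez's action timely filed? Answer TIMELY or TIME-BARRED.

TIMELY

Accrual is tied to discovery, so the period began on 2022-09-27 rather than on 2021-01-10 when the act occurred.
Adding the 6 years base period to 2022-09-27 gives a deadline of 2028-09-27, before any tolling.
The defendant's active military service from 2026-11-06 to 2027-05-12 tolled the period for 187 days, extending the deadline to 2029-04-02.
None of the other events listed affects the running of the period under the stated rules.
Filing on 2029-02-24 beat the 2029-04-02 deadline — the action is timely.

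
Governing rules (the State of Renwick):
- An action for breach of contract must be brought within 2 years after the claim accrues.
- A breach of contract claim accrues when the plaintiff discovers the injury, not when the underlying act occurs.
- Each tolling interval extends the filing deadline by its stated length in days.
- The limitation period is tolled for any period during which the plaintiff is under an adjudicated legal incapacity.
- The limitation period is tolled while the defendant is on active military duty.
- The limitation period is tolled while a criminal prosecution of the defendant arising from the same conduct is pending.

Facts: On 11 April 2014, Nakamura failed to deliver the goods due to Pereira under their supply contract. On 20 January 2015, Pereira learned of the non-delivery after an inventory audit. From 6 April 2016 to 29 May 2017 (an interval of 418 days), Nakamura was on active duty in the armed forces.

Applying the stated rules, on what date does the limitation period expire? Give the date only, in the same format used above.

Accrual is tied to discovery, so the period began on 20 January 2015 rather than on 11 April 2014 when the act occurred.
The untolled deadline — 2 years after 20 January 2015 — is 20 January 2017.
The defendant's active military service from 6 April 2016 to 29 May 2017 tolled the period for 418 days, extending the deadline to 14 March 2018.

14 March 2018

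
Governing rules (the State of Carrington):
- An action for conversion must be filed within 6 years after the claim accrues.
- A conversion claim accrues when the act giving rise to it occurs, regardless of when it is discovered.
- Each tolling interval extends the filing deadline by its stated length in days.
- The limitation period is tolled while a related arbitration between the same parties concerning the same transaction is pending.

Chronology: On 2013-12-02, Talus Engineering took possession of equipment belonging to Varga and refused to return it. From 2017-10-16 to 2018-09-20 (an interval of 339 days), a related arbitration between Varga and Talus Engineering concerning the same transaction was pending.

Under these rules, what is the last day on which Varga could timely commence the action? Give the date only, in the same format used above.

The claim accrued on 2013-12-02, the date of the act.
The untolled deadline — 6 years after 2013-12-02 — is 2019-12-02.
The pending related arbitration from 2017-10-16 to 2018-09-20 tolled the period for 339 days, extending the deadline to 2020-11-05.

2020-11-05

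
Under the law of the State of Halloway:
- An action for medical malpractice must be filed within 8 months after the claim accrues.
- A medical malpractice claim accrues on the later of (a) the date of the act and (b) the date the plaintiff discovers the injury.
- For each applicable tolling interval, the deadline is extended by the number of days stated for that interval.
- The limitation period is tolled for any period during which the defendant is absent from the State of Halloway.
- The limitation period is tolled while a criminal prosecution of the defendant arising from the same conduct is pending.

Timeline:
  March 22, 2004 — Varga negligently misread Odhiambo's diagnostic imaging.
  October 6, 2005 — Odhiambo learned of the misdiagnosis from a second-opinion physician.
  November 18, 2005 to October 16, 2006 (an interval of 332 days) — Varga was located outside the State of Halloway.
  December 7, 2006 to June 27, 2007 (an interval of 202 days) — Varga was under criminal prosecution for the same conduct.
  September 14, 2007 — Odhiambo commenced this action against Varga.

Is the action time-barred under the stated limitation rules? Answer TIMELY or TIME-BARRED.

The claim accrued on October 6, 2005 — the later of the March 22, 2004 act and the October 6, 2005 discovery.
The untolled deadline — 8 months after October 6, 2005 — is June 6, 2006.
The period was tolled for 332 days by the defendant's absence from the jurisdiction (November 18, 2005 to October 16, 2006), pushing the deadline to May 4, 2007.
The period was tolled for 202 days by the pending criminal prosecution (December 7, 2006 to June 27, 2007), pushing the deadline to November 22, 2007.
The September 14, 2007 filing precedes the November 22, 2007 deadline; the claim is timely.

TIMELY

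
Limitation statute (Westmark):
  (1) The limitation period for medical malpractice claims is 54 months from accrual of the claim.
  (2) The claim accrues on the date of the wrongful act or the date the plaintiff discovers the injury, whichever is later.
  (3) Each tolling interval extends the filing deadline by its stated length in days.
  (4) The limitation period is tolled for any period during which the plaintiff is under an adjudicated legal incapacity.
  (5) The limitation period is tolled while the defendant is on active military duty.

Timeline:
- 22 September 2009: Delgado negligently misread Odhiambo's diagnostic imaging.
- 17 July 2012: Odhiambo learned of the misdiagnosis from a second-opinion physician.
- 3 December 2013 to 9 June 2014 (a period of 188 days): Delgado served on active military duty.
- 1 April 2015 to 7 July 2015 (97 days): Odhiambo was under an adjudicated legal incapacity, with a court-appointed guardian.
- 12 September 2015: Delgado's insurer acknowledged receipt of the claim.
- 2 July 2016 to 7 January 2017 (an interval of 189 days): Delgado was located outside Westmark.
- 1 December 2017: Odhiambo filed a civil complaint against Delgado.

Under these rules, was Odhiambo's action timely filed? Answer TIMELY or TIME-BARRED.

TIME-BARRED

Because discovery on 17 July 2012 post-dates the 22 September 2009 act, accrual under the later-of rule falls on 17 July 2012.
The untolled deadline — 54 months after 17 July 2012 — is 17 January 2017.
The defendant's active military service from 3 December 2013 to 9 June 2014 tolled the period for 188 days, extending the deadline to 24 July 2017.
The period was tolled for 97 days by the plaintiff's legal incapacity (1 April 2015 to 7 July 2015), pushing the deadline to 29 October 2017.
The defendant's absence from the jurisdiction from 2 July 2016 to 7 January 2017 does not toll the period, because no stated rule makes the defendant's absence a tolling event.
The other events in the timeline have no effect on the limitation period under the stated rules.
Filing on 1 December 2017 missed the 29 October 2017 deadline — the action is time-barred.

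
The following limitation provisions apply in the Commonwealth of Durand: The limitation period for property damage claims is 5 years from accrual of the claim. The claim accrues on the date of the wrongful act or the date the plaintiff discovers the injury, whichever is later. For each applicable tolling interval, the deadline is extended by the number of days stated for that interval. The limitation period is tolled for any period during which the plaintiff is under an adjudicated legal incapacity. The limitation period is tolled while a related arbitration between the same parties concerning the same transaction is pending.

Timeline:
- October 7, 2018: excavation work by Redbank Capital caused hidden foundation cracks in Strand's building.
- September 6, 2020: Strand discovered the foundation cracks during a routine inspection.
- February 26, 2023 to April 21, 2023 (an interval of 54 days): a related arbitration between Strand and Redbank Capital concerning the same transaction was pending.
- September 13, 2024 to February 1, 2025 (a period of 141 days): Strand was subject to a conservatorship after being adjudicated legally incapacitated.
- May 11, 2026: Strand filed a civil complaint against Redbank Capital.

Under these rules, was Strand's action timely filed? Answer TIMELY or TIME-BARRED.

TIME-BARRED

The claim accrued on September 6, 2020 — the later of the October 7, 2018 act and the September 6, 2020 discovery.
The untolled deadline — 5 years after September 6, 2020 — is September 6, 2025.
The pending related arbitration from February 26, 2023 to April 21, 2023 tolled the period for 54 days, extending the deadline to October 30, 2025.
The plaintiff's legal incapacity from September 13, 2024 to February 1, 2025 tolled the period for 141 days, extending the deadline to March 20, 2026.
Filing on May 11, 2026 missed the March 20, 2026 deadline — the action is time-barred.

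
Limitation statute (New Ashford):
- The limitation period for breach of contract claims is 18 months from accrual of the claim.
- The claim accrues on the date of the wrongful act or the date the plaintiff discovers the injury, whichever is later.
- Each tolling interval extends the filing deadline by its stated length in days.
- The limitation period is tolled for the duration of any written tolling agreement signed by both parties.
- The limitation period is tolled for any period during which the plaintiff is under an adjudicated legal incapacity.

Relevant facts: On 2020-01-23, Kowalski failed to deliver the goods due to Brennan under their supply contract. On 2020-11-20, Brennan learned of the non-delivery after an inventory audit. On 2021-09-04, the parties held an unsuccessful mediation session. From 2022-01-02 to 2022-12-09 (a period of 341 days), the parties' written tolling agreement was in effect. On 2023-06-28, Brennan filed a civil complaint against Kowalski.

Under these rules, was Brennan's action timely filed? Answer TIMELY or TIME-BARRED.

TIME-BARRED

The claim accrued on 2020-11-20 — the later of the 2020-01-23 act and the 2020-11-20 discovery.
The untolled deadline — 18 months after 2020-11-20 — is 2022-05-20.
The written tolling agreement from 2022-01-02 to 2022-12-09 tolled the period for 341 days, extending the deadline to 2023-04-26.
None of the other events listed affects the running of the period under the stated rules.
The 2023-06-28 filing falls after the 2023-04-26 deadline; the claim is time-barred.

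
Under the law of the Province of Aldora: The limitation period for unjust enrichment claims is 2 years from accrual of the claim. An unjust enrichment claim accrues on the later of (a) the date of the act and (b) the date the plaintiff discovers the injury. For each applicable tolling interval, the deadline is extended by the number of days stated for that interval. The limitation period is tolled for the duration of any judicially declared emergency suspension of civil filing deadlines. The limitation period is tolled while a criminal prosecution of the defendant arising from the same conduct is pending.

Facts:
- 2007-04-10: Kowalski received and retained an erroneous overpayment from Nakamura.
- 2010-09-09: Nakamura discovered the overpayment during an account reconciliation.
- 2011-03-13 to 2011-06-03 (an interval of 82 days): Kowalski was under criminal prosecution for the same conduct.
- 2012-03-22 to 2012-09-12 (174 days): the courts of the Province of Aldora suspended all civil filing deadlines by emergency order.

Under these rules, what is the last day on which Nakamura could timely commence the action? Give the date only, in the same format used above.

2013-05-23

Taking the later of the act (2007-04-10) and discovery (2010-09-09), the claim accrued on 2010-09-09.
The untolled deadline — 2 years after 2010-09-09 — is 2012-09-09.
Because the pending criminal prosecution ran from 2011-03-13 to 2011-06-03, the deadline is extended by 82 days to 2012-11-30.
The period was tolled for 174 days by the emergency suspension of filing deadlines (2012-03-22 to 2012-09-12), pushing the deadline to 2013-05-23.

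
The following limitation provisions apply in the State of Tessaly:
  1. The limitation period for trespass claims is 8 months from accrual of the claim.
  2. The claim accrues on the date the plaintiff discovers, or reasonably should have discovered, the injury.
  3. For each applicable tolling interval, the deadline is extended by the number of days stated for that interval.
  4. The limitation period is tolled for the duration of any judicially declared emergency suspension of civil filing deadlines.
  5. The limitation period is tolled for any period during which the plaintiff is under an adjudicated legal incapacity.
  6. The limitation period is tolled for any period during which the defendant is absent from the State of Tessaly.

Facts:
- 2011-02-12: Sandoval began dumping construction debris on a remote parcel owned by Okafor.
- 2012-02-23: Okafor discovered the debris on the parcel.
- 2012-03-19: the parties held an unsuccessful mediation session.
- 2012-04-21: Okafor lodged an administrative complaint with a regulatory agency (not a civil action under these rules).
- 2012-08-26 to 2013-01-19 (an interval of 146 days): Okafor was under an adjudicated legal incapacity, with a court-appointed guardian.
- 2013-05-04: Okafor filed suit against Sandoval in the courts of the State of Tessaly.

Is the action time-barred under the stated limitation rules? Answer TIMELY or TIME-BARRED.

TIME-BARRED

The claim did not accrue until Okafor discovered the injury on 2012-02-23; the 2011-02-12 act date does not start the clock under the stated rule.
Adding the 8 months base period to 2012-02-23 gives a deadline of 2012-10-23, before any tolling.
The period was tolled for 146 days by the plaintiff's legal incapacity (2012-08-26 to 2013-01-19), pushing the deadline to 2013-03-18.
None of the other events listed affects the running of the period under the stated rules.
Filing on 2013-05-04 missed the 2013-03-18 deadline — the action is time-barred.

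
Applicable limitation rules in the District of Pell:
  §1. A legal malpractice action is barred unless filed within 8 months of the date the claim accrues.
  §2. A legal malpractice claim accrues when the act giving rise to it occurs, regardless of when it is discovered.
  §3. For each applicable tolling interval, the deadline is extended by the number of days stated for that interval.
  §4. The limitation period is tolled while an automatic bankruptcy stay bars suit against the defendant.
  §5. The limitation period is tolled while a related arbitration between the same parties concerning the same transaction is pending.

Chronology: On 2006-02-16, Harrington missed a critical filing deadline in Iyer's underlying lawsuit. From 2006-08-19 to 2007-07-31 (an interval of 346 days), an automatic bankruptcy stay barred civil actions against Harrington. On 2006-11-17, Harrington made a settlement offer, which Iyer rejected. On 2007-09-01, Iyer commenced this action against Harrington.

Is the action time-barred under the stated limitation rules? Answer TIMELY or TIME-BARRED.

TIMELY

The claim accrued on 2006-02-16, the date of the act.
Adding the 8 months base period to 2006-02-16 gives a deadline of 2006-10-16, before any tolling.
Because the automatic bankruptcy stay ran from 2006-08-19 to 2007-07-31, the deadline is extended by 346 days to 2007-09-27.
None of the other events listed affects the running of the period under the stated rules.
Iyer filed on 2007-09-01, before the 2007-09-27 deadline, so the action is timely.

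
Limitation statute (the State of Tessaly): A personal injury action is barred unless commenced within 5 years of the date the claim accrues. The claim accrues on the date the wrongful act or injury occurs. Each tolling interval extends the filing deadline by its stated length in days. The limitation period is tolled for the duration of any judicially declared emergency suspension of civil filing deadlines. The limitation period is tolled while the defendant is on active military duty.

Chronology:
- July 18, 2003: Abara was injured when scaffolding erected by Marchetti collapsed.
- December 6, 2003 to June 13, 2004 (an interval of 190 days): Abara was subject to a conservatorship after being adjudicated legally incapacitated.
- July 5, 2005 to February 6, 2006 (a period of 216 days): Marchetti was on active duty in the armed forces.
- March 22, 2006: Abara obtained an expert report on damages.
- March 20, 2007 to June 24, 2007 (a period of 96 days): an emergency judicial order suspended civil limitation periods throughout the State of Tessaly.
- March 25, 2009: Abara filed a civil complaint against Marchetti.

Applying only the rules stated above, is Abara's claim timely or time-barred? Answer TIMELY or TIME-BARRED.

The limitation period began to run on July 18, 2003.
Adding the 5 years base period to July 18, 2003 gives a deadline of July 18, 2008, before any tolling.
The defendant's active military service from July 5, 2005 to February 6, 2006 tolled the period for 216 days, extending the deadline to February 19, 2009.
The emergency suspension of filing deadlines from March 20, 2007 to June 24, 2007 tolled the period for 96 days, extending the deadline to May 26, 2009.
The plaintiff's legal incapacity from December 6, 2003 to June 13, 2004 does not toll the period, because no stated rule makes the plaintiff's incapacity a tolling event.
The other events in the timeline have no effect on the limitation period under the stated rules.
The March 25, 2009 filing precedes the May 26, 2009 deadline; the claim is timely.

TIMELY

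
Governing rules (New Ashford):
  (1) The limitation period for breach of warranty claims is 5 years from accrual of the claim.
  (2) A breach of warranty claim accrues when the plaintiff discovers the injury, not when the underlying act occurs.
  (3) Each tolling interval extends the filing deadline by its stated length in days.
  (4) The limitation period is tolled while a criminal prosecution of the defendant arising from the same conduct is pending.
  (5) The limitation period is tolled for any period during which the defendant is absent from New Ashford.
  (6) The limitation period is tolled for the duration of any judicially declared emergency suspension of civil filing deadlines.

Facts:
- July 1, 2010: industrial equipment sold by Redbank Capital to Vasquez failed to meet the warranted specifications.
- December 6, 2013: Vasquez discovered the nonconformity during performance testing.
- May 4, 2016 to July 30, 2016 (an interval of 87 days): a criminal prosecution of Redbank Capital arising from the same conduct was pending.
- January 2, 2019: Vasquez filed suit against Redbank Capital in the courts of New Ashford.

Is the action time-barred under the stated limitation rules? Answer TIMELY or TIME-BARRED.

TIMELY

Under the discovery rule, the claim accrued on December 6, 2013, when Vasquez discovered the injury — not on the July 1, 2010 date of the underlying act.
The untolled deadline — 5 years after December 6, 2013 — is December 6, 2018.
The period was tolled for 87 days by the pending criminal prosecution (May 4, 2016 to July 30, 2016), pushing the deadline to March 3, 2019.
Vasquez filed on January 2, 2019, before the March 3, 2019 deadline, so the action is timely.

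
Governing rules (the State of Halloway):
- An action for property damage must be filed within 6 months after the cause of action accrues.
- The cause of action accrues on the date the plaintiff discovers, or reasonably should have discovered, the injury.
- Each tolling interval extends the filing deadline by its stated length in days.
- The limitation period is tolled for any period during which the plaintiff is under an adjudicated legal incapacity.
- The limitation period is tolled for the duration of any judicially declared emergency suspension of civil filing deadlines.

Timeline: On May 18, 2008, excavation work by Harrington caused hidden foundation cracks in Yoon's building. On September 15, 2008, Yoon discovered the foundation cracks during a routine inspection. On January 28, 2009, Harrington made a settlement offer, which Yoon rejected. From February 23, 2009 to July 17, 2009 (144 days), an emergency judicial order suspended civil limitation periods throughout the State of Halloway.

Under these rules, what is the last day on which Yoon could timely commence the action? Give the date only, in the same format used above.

August 6, 2009

Accrual is tied to discovery, so the period began on September 15, 2008 rather than on May 18, 2008 when the act occurred.
6 months from September 15, 2008 is March 15, 2009.
The emergency suspension of filing deadlines from February 23, 2009 to July 17, 2009 tolled the period for 144 days, extending the deadline to August 6, 2009.
None of the other events listed affects the running of the period under the stated rules.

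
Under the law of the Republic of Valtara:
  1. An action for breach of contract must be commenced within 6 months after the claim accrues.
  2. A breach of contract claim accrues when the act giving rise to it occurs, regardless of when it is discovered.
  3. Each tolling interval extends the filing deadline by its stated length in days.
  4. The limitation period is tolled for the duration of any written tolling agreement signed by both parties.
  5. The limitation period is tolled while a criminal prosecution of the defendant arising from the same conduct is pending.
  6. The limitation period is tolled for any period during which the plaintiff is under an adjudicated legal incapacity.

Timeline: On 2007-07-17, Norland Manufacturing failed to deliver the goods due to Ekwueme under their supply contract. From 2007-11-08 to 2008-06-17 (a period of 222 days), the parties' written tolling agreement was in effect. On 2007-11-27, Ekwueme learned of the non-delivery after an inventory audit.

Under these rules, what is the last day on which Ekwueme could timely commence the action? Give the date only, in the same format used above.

Accrual is governed by the date of the act, so the period began to run on 2007-07-17; the later discovery on 2007-11-27 is irrelevant under the stated rule.
6 months from 2007-07-17 is 2008-01-17.
The period was tolled for 222 days by the written tolling agreement (2007-11-08 to 2008-06-17), pushing the deadline to 2008-08-26.

2008-08-26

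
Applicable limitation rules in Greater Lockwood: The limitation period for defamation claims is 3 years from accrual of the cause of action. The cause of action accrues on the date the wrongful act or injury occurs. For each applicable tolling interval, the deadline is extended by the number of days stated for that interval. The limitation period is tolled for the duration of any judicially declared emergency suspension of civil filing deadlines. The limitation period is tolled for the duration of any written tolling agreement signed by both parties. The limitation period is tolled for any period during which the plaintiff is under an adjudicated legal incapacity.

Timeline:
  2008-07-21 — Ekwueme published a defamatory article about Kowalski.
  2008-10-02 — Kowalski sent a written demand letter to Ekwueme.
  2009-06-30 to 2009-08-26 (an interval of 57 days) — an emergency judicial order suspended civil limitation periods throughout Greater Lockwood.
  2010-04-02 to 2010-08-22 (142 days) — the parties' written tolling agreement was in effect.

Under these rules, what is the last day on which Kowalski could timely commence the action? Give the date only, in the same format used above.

The cause of action accrued on 2008-07-21, the date of the act.
3 years from 2008-07-21 is 2011-07-21.
The period was tolled for 57 days by the emergency suspension of filing deadlines (2009-06-30 to 2009-08-26), pushing the deadline to 2011-09-16.
Because the written tolling agreement ran from 2010-04-02 to 2010-08-22, the deadline is extended by 142 days to 2012-02-05.
Nothing else in the chronology tolls or restarts the period.

2012-02-05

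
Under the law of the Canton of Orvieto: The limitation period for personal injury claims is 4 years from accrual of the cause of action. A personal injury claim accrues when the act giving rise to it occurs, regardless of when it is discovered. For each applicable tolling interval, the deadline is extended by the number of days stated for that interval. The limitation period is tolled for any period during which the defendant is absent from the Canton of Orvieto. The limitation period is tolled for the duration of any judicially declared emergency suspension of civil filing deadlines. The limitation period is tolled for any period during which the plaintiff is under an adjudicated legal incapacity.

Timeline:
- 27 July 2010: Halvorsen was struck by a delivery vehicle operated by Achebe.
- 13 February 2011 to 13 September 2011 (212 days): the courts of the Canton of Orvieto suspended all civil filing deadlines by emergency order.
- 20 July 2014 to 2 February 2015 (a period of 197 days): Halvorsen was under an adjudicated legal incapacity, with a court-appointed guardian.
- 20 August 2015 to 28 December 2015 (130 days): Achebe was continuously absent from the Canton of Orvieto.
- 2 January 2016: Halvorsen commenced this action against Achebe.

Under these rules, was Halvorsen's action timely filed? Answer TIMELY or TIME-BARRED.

The cause of action accrued on 27 July 2010, the date of the act.
The untolled deadline — 4 years after 27 July 2010 — is 27 July 2014.
Because the emergency suspension of filing deadlines ran from 13 February 2011 to 13 September 2011, the deadline is extended by 212 days to 24 February 2015.
Because the plaintiff's legal incapacity ran from 20 July 2014 to 2 February 2015, the deadline is extended by 197 days to 9 September 2015.
The period was tolled for 130 days by the defendant's absence from the jurisdiction (20 August 2015 to 28 December 2015), pushing the deadline to 17 January 2016.
Halvorsen filed on 2 January 2016, before the 17 January 2016 deadline, so the action is timely.

TIMELY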